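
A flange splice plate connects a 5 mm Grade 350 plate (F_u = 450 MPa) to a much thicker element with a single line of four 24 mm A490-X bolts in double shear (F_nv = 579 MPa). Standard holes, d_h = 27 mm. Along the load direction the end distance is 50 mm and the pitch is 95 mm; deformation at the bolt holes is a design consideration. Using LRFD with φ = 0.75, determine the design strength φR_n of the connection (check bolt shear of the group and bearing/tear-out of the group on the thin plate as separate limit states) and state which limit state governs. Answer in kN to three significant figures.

Bolt shear: A_b = π·24²/4 = 452.4 mm²; R_n = 579 × 452.4 × 4 × 2 / 1000 = 2095 kN → 0.75 × 2095 = 1570 kN.
Bearing (1.2 l_c t F_u ≤ 2.4 d t F_u): upper limit = 2.4·24·5·450 / 1000 = 129.6 kN.
  Edge l_c = 50 − 27/2 = 36.5 → r_n = 98.55 kN; interior l_c = 95 − 27 = 68 → r_n = 129.6 kN.
  R_n,bearing = 1·98.55 + 3·129.6 = 487.3 kN → 0.75 × 487.3 = 366 kN.
Bearing governs: 366 kN.

366 kN (bearing governs)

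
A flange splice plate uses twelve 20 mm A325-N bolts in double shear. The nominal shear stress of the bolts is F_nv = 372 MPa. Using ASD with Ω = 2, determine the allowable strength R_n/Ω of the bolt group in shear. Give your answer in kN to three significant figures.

1400 kN

A_b = π × 20² / 4 = 314.2 mm².
R_n = F_nv · A_b · n · n_s = 372 × 314.2 × 12 × 2 / 1000 = 2805 kN.
Allowable strength R_n/Ω = 2805 / 2 = 1400 kN.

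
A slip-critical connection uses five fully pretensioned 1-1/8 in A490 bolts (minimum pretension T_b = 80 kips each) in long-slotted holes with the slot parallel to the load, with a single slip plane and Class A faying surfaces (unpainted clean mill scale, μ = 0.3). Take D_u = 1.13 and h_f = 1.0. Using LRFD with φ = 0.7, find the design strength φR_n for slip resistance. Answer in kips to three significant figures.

94.9 kips

R_n = μ · D_u · h_f · T_b · n_s · n_b = 0.3 × 1.13 × 1.0 × 80 × 1 × 5 = 135.6 kips.
Design strength φR_n = 0.7 × 135.6 = 94.9 kips.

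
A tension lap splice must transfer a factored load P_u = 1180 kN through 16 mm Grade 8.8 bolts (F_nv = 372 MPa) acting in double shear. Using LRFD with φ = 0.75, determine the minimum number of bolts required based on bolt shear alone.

11 bolts

A_b = π·16²/4 = 201.1 mm².
Per-bolt design strength φR_n = 0.75 × 372 × 201.1 × 2 / 1000 = 112.2 kN.
n ≥ 1180 / 112.2 = 10.52 → use 11 bolts.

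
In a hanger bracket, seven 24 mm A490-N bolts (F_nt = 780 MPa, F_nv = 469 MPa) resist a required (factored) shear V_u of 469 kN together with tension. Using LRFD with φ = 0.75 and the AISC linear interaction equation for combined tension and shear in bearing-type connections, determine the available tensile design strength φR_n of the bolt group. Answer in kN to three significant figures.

A_b = π·24²/4 = 452.4 mm²; f_rv = 469 × 1000 / (7 × 452.4) = 148.1 MPa.
F'_nt = 1.3 F_nt − (F_nt / φF_nv) f_rv = 1.3·780 − (780/(0.75·469))·148.1 = 685.6 MPa, capped at F_nt → F'_nt = 685.6 MPa.
R_n = F'_nt · A_b · n = 685.6 × 452.4 × 7 / 1000 = 2171 kN.
Design strength φR_n = 0.75 × 2171 = 1630 kN.

1630 kN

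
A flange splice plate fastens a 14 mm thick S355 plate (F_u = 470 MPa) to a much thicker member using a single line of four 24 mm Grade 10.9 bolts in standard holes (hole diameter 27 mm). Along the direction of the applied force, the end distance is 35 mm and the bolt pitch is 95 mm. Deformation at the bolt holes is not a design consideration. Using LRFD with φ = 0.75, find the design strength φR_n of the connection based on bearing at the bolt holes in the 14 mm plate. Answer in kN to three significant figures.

Per bolt r_n = 1.5 l_c t F_u ≤ 3.0 d t F_u; upper limit = 3.0 × 24 × 14 × 470 / 1000 = 473.8 kN.
Edge bolt: l_c = 35 − 27/2 = 21.5 mm → 1.5 × 21.5 × 14 × 470 / 1000 = 212.2 → r_n = 212.2 kN.
Interior bolts: l_c = 95 − 27 = 68 mm → 1.5 × 68 × 14 × 470 / 1000 = 671.2 → r_n = 473.8 kN.
R_n = 1 × 212.2 + 3 × 473.8 = 1633 kN.
Design strength φR_n = 0.75 × 1633 = 1230 kN.

1230 kN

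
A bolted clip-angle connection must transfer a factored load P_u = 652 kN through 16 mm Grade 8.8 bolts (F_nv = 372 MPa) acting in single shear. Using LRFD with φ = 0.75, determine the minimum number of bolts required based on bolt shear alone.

12 bolts

A_b = π·16²/4 = 201.1 mm².
Per-bolt design strength φR_n = 0.75 × 372 × 201.1 × 1 / 1000 = 56.1 kN.
n ≥ 652 / 56.1 = 11.62 → use 12 bolts.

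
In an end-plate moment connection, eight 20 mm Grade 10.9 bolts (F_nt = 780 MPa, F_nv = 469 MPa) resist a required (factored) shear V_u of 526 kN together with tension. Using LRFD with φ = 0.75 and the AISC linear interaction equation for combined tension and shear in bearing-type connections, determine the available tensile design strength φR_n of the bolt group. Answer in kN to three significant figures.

1040 kN

A_b = π·20²/4 = 314.2 mm²; f_rv = 526 × 1000 / (8 × 314.2) = 209.3 MPa.
F'_nt = 1.3 F_nt − (F_nt / φF_nv) f_rv = 1.3·780 − (780/(0.75·469))·209.3 = 549.9 MPa, capped at F_nt → F'_nt = 549.9 MPa.
R_n = F'_nt · A_b · n = 549.9 × 314.2 × 8 / 1000 = 1382 kN.
Design strength φR_n = 0.75 × 1382 = 1040 kN.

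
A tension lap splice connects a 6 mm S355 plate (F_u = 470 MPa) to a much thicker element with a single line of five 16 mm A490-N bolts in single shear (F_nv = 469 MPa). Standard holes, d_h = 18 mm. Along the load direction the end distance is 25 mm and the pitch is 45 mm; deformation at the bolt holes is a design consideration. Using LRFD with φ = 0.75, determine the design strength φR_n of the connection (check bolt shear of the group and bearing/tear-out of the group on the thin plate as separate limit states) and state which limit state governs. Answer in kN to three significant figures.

Bolt shear: A_b = π·16²/4 = 201.1 mm²; R_n = 469 × 201.1 × 5 × 1 / 1000 = 471.5 kN → 0.75 × 471.5 = 354 kN.
Bearing (1.2 l_c t F_u ≤ 2.4 d t F_u): upper limit = 2.4·16·6·470 / 1000 = 108.3 kN.
  Edge l_c = 25 − 18/2 = 16 → r_n = 54.14 kN; interior l_c = 45 − 18 = 27 → r_n = 91.37 kN.
  R_n,bearing = 1·54.14 + 4·91.37 = 419.6 kN → 0.75 × 419.6 = 315 kN.
Bearing governs: 315 kN.

315 kN (bearing governs)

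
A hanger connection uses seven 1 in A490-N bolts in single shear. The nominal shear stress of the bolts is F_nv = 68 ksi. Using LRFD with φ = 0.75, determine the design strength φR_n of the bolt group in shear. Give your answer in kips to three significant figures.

A_b = π × 1² / 4 = 0.7854 in².
R_n = F_nv · A_b · n · n_s = 68 × 0.7854 × 7 × 1 = 373.8 kips.
Design strength φR_n = 0.75 × 373.8 = 280 kips.

280 kips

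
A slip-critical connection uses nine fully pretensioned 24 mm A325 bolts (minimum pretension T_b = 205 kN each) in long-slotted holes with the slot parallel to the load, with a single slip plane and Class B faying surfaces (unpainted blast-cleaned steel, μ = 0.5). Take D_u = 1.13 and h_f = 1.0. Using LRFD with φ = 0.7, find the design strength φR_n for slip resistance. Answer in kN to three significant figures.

R_n = μ · D_u · h_f · T_b · n_s · n_b = 0.5 × 1.13 × 1.0 × 205 × 1 × 9 = 1042 kN.
Design strength φR_n = 0.7 × 1042 = 730 kN.

730 kN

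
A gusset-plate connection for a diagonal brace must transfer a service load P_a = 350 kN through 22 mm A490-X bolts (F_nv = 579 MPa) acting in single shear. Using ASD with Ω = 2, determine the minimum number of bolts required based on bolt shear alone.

4 bolts

A_b = π·22²/4 = 380.1 mm².
Per-bolt allowable strength R_n/Ω = 579 × 380.1 × 1 / 1000 / 2 = 110 kN.
n ≥ 350 / 110 = 3.18 → use 4 bolts.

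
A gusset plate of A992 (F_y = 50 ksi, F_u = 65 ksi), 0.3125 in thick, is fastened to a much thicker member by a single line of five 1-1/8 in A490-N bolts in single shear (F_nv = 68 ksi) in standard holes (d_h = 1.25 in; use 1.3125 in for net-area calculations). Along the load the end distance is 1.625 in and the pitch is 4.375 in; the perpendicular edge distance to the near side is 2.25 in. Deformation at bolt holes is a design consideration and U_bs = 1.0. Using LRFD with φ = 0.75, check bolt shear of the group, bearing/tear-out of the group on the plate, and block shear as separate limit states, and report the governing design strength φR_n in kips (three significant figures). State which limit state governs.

145 kips (block shear governs)

Bolt shear: A_b = π·1.125²/4 = 0.994 in²; R_n = 68 × 0.994 × 5 × 1 = 338 kips → 0.75 × 338 = 253 kips.
Bearing: edge l_c = 1, r_n = 24.38 kips; interior l_c = 3.125, r_n = 54.84 kips; R_n = 24.38 + 4·54.84 = 243.7 kips → 183 kips.
Block shear: A_gv = 5.977, A_nv = 4.131, A_nt = 0.498 in²; R_n = min(0.6F_uA_nv, 0.6F_yA_gv) + U_bs·F_u·A_nt = 193.5 kips → 145 kips.
Block shear governs: 145 kips.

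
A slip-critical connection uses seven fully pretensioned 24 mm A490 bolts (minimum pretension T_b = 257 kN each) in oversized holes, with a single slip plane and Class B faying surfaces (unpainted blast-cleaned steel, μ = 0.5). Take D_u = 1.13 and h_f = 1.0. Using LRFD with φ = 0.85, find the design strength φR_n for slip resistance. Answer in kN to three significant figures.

R_n = μ · D_u · h_f · T_b · n_s · n_b = 0.5 × 1.13 × 1.0 × 257 × 1 × 7 = 1016 kN.
Design strength φR_n = 0.85 × 1016 = 864 kN.

864 kN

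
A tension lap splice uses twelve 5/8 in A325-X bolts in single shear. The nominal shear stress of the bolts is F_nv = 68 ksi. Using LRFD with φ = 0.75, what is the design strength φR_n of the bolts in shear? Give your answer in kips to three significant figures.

188 kips

A_b = π × 0.625² / 4 = 0.3068 in².
R_n = F_nv · A_b · n · n_s = 68 × 0.3068 × 12 × 1 = 250.3 kips.
Design strength φR_n = 0.75 × 250.3 = 188 kips.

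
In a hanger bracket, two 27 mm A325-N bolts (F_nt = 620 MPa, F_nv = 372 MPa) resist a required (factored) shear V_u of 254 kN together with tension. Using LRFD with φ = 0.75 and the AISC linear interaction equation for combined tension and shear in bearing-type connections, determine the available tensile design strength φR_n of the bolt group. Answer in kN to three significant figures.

A_b = π·27²/4 = 572.6 mm²; f_rv = 254 × 1000 / (2 × 572.6) = 221.8 MPa.
F'_nt = 1.3 F_nt − (F_nt / φF_nv) f_rv = 1.3·620 − (620/(0.75·372))·221.8 = 313.1 MPa, capped at F_nt → F'_nt = 313.1 MPa.
R_n = F'_nt · A_b · n = 313.1 × 572.6 × 2 / 1000 = 358.5 kN.
Design strength φR_n = 0.75 × 358.5 = 269 kN.

269 kN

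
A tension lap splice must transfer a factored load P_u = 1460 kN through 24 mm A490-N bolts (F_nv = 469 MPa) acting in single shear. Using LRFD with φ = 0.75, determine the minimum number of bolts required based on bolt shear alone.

A_b = π·24²/4 = 452.4 mm².
Per-bolt design strength φR_n = 0.75 × 469 × 452.4 × 1 / 1000 = 159.1 kN.
n ≥ 1460 / 159.1 = 9.175 → use 10 bolts.

10 bolts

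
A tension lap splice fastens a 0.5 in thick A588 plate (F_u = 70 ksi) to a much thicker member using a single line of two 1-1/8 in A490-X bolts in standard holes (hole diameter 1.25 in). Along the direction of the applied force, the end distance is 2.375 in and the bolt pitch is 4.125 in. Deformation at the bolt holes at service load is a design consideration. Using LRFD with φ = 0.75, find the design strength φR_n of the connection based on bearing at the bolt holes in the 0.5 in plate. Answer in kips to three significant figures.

Per bolt r_n = 1.2 l_c t F_u ≤ 2.4 d t F_u; upper limit = 2.4 × 1.125 × 0.5 × 70 = 94.5 kips.
Edge bolt: l_c = 2.375 − 1.25/2 = 1.75 in → 1.2 × 1.75 × 0.5 × 70 = 73.5 → r_n = 73.5 kips.
Interior bolts: l_c = 4.125 − 1.25 = 2.875 in → 1.2 × 2.875 × 0.5 × 70 = 120.7 → r_n = 94.5 kips.
R_n = 1 × 73.5 + 1 × 94.5 = 168 kips.
Design strength φR_n = 0.75 × 168 = 126 kips.

126 kips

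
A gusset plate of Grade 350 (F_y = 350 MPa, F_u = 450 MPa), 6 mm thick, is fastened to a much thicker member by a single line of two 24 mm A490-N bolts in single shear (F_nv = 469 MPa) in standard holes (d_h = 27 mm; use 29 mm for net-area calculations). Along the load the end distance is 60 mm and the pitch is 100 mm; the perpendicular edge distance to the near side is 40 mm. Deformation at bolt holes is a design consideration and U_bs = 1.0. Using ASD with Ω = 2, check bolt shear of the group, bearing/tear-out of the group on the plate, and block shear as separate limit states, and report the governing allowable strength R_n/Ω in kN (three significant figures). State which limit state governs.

Bolt shear: A_b = π·24²/4 = 452.4 mm²; R_n = 469 × 452.4 × 2 × 1 / 1000 = 424.3 kN → 424.3 / 2 = 212 kN.
Bearing: edge l_c = 46.5, r_n = 150.7 kN; interior l_c = 73, r_n = 155.5 kN; R_n = 150.7 + 1·155.5 = 306.2 kN → 153 kN.
Block shear: A_gv = 960, A_nv = 699, A_nt = 153 mm²; R_n = min(0.6F_uA_nv, 0.6F_yA_gv) + U_bs·F_u·A_nt = 257.6 kN → 129 kN.
Block shear governs: 129 kN.

129 kN (block shear governs)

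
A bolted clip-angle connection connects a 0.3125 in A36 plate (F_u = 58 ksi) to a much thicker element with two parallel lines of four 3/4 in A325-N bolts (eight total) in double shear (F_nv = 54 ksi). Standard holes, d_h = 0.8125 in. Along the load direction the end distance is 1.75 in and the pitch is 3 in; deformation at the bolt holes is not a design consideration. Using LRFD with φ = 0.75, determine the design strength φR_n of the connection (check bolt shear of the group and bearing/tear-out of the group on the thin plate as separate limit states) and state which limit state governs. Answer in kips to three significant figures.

238 kips (bearing governs)

Bolt shear: A_b = π·0.75²/4 = 0.4418 in²; R_n = 54 × 0.4418 × 8 × 2 = 381.7 kips → 0.75 × 381.7 = 286 kips.
Bearing (1.5 l_c t F_u ≤ 3.0 d t F_u): upper limit = 3.0·0.75·0.3125·58 = 40.78 kips.
  Edge l_c = 1.75 − 0.8125/2 = 1.344 → r_n = 36.53 kips; interior l_c = 3 − 0.8125 = 2.188 → r_n = 40.78 kips.
  R_n,bearing = 2·36.53 + 6·40.78 = 317.8 kips → 0.75 × 317.8 = 238 kips.
Bearing governs: 238 kips.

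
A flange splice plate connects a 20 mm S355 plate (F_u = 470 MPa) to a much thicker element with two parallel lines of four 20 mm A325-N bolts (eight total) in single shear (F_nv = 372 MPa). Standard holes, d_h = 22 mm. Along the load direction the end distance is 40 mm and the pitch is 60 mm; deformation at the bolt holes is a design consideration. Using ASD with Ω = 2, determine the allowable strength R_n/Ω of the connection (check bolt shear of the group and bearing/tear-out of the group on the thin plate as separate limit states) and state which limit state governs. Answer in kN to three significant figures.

467 kN (bolt shear governs)

Bolt shear: A_b = π·20²/4 = 314.2 mm²; R_n = 372 × 314.2 × 8 × 1 / 1000 = 934.9 kN → 934.9 / 2 = 467 kN.
Bearing (1.2 l_c t F_u ≤ 2.4 d t F_u): upper limit = 2.4·20·20·470 / 1000 = 451.2 kN.
  Edge l_c = 40 − 22/2 = 29 → r_n = 327.1 kN; interior l_c = 60 − 22 = 38 → r_n = 428.6 kN.
  R_n,bearing = 2·327.1 + 6·428.6 = 3226 kN → 3226 / 2 = 1610 kN.
Bolt shear governs: 467 kN.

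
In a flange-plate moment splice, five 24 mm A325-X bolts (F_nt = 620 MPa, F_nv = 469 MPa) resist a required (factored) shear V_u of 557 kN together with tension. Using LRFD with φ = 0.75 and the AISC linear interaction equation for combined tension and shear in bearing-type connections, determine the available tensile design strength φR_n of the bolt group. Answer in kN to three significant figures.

A_b = π·24²/4 = 452.4 mm²; f_rv = 557 × 1000 / (5 × 452.4) = 246.2 MPa.
F'_nt = 1.3 F_nt − (F_nt / φF_nv) f_rv = 1.3·620 − (620/(0.75·469))·246.2 = 372 MPa, capped at F_nt → F'_nt = 372 MPa.
R_n = F'_nt · A_b · n = 372 × 452.4 × 5 / 1000 = 841.4 kN.
Design strength φR_n = 0.75 × 841.4 = 631 kN.

631 kN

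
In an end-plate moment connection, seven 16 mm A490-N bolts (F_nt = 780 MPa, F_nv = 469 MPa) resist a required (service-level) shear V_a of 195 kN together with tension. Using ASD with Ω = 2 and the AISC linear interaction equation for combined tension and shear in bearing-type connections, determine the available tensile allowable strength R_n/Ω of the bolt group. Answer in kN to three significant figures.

A_b = π·16²/4 = 201.1 mm²; f_rv = 195 × 1000 / (7 × 201.1) = 138.6 MPa.
F'_nt = 1.3 F_nt − (Ω F_nt / F_nv) f_rv = 1.3·780 − (2·780/469)·138.6 = 553.2 MPa, capped at F_nt → F'_nt = 553.2 MPa.
R_n = F'_nt · A_b · n = 553.2 × 201.1 × 7 / 1000 = 778.5 kN.
Allowable strength R_n/Ω = 778.5 / 2 = 389 kN.

389 kN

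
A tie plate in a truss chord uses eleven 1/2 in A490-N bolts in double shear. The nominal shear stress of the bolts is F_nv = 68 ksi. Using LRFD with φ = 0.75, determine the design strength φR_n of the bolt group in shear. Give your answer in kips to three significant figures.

A_b = π × 0.5² / 4 = 0.1963 in².
R_n = F_nv · A_b · n · n_s = 68 × 0.1963 × 11 × 2 = 293.7 kips.
Design strength φR_n = 0.75 × 293.7 = 220 kips.

220 kips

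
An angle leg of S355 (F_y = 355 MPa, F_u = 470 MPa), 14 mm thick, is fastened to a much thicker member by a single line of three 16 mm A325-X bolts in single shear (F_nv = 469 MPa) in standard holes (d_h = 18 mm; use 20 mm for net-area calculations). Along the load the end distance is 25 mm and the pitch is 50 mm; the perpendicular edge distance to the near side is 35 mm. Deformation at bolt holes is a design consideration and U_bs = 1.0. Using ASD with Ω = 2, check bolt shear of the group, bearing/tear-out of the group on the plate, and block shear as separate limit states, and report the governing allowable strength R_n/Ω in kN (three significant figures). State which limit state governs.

Bolt shear: A_b = π·16²/4 = 201.1 mm²; R_n = 469 × 201.1 × 3 × 1 / 1000 = 282.9 kN → 282.9 / 2 = 141 kN.
Bearing: edge l_c = 16, r_n = 126.3 kN; interior l_c = 32, r_n = 252.7 kN; R_n = 126.3 + 2·252.7 = 631.7 kN → 316 kN.
Block shear: A_gv = 1750, A_nv = 1050, A_nt = 350 mm²; R_n = min(0.6F_uA_nv, 0.6F_yA_gv) + U_bs·F_u·A_nt = 460.6 kN → 230 kN.
Bolt shear governs: 141 kN.

141 kN (bolt shear governs)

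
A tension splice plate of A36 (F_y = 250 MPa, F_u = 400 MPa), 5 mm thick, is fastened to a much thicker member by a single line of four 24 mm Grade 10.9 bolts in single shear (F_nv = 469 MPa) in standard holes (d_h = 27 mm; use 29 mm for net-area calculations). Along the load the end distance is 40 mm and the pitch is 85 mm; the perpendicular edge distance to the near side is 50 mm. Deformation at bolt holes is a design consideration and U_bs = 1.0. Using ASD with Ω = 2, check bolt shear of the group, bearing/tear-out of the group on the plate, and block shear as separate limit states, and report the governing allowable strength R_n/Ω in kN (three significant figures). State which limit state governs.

Bolt shear: A_b = π·24²/4 = 452.4 mm²; R_n = 469 × 452.4 × 4 × 1 / 1000 = 848.7 kN → 848.7 / 2 = 424 kN.
Bearing: edge l_c = 26.5, r_n = 63.6 kN; interior l_c = 58, r_n = 115.2 kN; R_n = 63.6 + 3·115.2 = 409.2 kN → 205 kN.
Block shear: A_gv = 1475, A_nv = 967.5, A_nt = 177.5 mm²; R_n = min(0.6F_uA_nv, 0.6F_yA_gv) + U_bs·F_u·A_nt = 292.2 kN → 146 kN.
Block shear governs: 146 kN.

146 kN (block shear governs)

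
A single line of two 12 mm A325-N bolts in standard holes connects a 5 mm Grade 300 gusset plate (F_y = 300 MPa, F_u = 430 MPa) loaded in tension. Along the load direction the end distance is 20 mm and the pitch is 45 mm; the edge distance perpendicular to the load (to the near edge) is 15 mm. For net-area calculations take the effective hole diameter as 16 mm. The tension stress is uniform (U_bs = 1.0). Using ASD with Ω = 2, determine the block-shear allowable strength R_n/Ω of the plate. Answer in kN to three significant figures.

34 kN

Shear plane L_v = 20 + 1·45 = 65 mm; A_gv = 65 × 5 = 325 mm².
A_nv = (65 − 1.5·16) × 5 = 205 mm².
A_nt = (15 − 0.5·16) × 5 = 35 mm².
0.6 F_u A_nv = 52.89 kN; 0.6 F_y A_gv = 58.5 kN → shear rupture governs the shear term.
R_n = 52.89 + 1.0 × 430 × 35 / 1000 = 67.94 kN.
Allowable strength R_n/Ω = 67.94 / 2 = 34 kN.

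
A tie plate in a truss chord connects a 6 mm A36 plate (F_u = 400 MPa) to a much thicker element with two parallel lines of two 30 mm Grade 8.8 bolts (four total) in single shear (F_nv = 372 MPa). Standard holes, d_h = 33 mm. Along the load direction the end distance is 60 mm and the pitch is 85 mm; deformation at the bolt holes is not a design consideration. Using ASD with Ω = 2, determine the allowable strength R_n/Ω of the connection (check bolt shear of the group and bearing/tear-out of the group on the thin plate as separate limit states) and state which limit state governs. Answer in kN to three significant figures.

344 kN (bearing governs)

Bolt shear: A_b = π·30²/4 = 706.9 mm²; R_n = 372 × 706.9 × 4 × 1 / 1000 = 1052 kN → 1052 / 2 = 526 kN.
Bearing (1.5 l_c t F_u ≤ 3.0 d t F_u): upper limit = 3.0·30·6·400 / 1000 = 216 kN.
  Edge l_c = 60 − 33/2 = 43.5 → r_n = 156.6 kN; interior l_c = 85 − 33 = 52 → r_n = 187.2 kN.
  R_n,bearing = 2·156.6 + 2·187.2 = 687.6 kN → 687.6 / 2 = 344 kN.
Bearing governs: 344 kN.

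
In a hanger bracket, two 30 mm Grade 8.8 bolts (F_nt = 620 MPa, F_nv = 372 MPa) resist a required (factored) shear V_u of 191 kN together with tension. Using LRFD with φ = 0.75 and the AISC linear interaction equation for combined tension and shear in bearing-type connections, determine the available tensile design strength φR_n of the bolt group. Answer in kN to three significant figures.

536 kN

A_b = π·30²/4 = 706.9 mm²; f_rv = 191 × 1000 / (2 × 706.9) = 135.1 MPa.
F'_nt = 1.3 F_nt − (F_nt / φF_nv) f_rv = 1.3·620 − (620/(0.75·372))·135.1 = 505.8 MPa, capped at F_nt → F'_nt = 505.8 MPa.
R_n = F'_nt · A_b · n = 505.8 × 706.9 × 2 / 1000 = 715 kN.
Design strength φR_n = 0.75 × 715 = 536 kN.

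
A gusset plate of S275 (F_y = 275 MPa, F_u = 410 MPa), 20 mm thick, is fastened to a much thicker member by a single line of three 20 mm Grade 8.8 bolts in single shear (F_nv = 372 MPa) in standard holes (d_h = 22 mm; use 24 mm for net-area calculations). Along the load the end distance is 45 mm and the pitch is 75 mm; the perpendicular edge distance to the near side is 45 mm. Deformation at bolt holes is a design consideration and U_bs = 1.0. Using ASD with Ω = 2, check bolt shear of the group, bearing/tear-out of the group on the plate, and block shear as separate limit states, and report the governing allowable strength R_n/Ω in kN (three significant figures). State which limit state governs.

Bolt shear: A_b = π·20²/4 = 314.2 mm²; R_n = 372 × 314.2 × 3 × 1 / 1000 = 350.6 kN → 350.6 / 2 = 175 kN.
Bearing: edge l_c = 34, r_n = 334.6 kN; interior l_c = 53, r_n = 393.6 kN; R_n = 334.6 + 2·393.6 = 1122 kN → 561 kN.
Block shear: A_gv = 3900, A_nv = 2700, A_nt = 660 mm²; R_n = min(0.6F_uA_nv, 0.6F_yA_gv) + U_bs·F_u·A_nt = 914.1 kN → 457 kN.
Bolt shear governs: 175 kN.

175 kN (bolt shear governs)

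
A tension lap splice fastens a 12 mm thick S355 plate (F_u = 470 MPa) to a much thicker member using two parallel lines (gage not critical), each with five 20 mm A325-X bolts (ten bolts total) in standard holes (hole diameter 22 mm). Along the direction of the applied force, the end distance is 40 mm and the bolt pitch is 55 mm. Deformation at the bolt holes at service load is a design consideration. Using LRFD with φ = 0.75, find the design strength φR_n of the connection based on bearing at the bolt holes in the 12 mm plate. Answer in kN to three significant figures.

1630 kN

Per bolt r_n = 1.2 l_c t F_u ≤ 2.4 d t F_u; upper limit = 2.4 × 20 × 12 × 470 / 1000 = 270.7 kN.
Edge bolt: l_c = 40 − 22/2 = 29 mm → 1.2 × 29 × 12 × 470 / 1000 = 196.3 → r_n = 196.3 kN.
Interior bolts: l_c = 55 − 22 = 33 mm → 1.2 × 33 × 12 × 470 / 1000 = 223.3 → r_n = 223.3 kN.
R_n = 2 × 196.3 + 8 × 223.3 = 2179 kN.
Design strength φR_n = 0.75 × 2179 = 1630 kN.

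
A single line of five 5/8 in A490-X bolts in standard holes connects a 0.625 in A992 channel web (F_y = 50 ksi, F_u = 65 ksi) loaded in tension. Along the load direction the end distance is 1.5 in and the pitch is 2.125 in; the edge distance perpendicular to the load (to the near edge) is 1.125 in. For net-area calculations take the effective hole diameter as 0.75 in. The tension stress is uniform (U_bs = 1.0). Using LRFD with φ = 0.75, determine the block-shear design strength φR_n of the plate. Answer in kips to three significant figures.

144 kips

Shear plane L_v = 1.5 + 4·2.125 = 10 in; A_gv = 10 × 0.625 = 6.25 in².
A_nv = (10 − 4.5·0.75) × 0.625 = 4.141 in².
A_nt = (1.125 − 0.5·0.75) × 0.625 = 0.4688 in².
0.6 F_u A_nv = 161.5 kips; 0.6 F_y A_gv = 187.5 kips → shear rupture governs the shear term.
R_n = 161.5 + 1.0 × 65 × 0.4688 = 192 kips.
Design strength φR_n = 0.75 × 192 = 144 kips.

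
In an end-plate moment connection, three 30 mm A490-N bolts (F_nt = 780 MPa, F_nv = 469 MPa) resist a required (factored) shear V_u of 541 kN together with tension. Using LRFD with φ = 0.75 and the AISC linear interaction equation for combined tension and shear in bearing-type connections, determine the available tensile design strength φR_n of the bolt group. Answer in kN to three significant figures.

A_b = π·30²/4 = 706.9 mm²; f_rv = 541 × 1000 / (3 × 706.9) = 255.1 MPa.
F'_nt = 1.3 F_nt − (F_nt / φF_nv) f_rv = 1.3·780 − (780/(0.75·469))·255.1 = 448.3 MPa, capped at F_nt → F'_nt = 448.3 MPa.
R_n = F'_nt · A_b · n = 448.3 × 706.9 × 3 / 1000 = 950.6 kN.
Design strength φR_n = 0.75 × 950.6 = 713 kN.

713 kN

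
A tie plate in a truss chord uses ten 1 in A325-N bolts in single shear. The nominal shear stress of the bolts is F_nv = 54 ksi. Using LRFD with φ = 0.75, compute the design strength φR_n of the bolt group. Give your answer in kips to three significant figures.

A_b = π × 1² / 4 = 0.7854 in².
R_n = F_nv · A_b · n · n_s = 54 × 0.7854 × 10 × 1 = 424.1 kips.
Design strength φR_n = 0.75 × 424.1 = 318 kips.

318 kips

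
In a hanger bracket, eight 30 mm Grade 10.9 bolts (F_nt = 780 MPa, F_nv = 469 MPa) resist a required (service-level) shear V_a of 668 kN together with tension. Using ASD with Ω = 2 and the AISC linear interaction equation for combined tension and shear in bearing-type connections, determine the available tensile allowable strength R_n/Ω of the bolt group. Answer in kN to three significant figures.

A_b = π·30²/4 = 706.9 mm²; f_rv = 668 × 1000 / (8 × 706.9) = 118.1 MPa.
F'_nt = 1.3 F_nt − (Ω F_nt / F_nv) f_rv = 1.3·780 − (2·780/469)·118.1 = 621.1 MPa, capped at F_nt → F'_nt = 621.1 MPa.
R_n = F'_nt · A_b · n = 621.1 × 706.9 × 8 / 1000 = 3512 kN.
Allowable strength R_n/Ω = 3512 / 2 = 1760 kN.

1760 kN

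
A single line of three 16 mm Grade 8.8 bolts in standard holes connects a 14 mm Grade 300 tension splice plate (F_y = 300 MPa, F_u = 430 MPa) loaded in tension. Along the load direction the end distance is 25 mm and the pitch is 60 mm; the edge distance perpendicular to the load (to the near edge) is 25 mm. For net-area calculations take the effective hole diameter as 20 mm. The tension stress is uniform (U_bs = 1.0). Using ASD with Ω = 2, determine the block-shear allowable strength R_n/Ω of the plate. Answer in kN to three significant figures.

Shear plane L_v = 25 + 2·60 = 145 mm; A_gv = 145 × 14 = 2030 mm².
A_nv = (145 − 2.5·20) × 14 = 1330 mm².
A_nt = (25 − 0.5·20) × 14 = 210 mm².
0.6 F_u A_nv = 343.1 kN; 0.6 F_y A_gv = 365.4 kN → shear rupture governs the shear term.
R_n = 343.1 + 1.0 × 430 × 210 / 1000 = 433.4 kN.
Allowable strength R_n/Ω = 433.4 / 2 = 217 kN.

217 kN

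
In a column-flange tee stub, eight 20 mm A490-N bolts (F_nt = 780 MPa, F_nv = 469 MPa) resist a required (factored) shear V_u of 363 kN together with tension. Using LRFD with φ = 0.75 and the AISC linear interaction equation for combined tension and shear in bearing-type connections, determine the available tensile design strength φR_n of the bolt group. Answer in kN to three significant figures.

A_b = π·20²/4 = 314.2 mm²; f_rv = 363 × 1000 / (8 × 314.2) = 144.4 MPa.
F'_nt = 1.3 F_nt − (F_nt / φF_nv) f_rv = 1.3·780 − (780/(0.75·469))·144.4 = 693.7 MPa, capped at F_nt → F'_nt = 693.7 MPa.
R_n = F'_nt · A_b · n = 693.7 × 314.2 × 8 / 1000 = 1744 kN.
Design strength φR_n = 0.75 × 1744 = 1310 kN.

1310 kN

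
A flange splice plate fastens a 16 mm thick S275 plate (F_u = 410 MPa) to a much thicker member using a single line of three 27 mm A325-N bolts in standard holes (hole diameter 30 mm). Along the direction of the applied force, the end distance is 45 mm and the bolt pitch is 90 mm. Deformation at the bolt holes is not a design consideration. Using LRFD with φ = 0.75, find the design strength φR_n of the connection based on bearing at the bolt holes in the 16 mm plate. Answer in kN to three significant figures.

Per bolt r_n = 1.5 l_c t F_u ≤ 3.0 d t F_u; upper limit = 3.0 × 27 × 16 × 410 / 1000 = 531.4 kN.
Edge bolt: l_c = 45 − 30/2 = 30 mm → 1.5 × 30 × 16 × 410 / 1000 = 295.2 → r_n = 295.2 kN.
Interior bolts: l_c = 90 − 30 = 60 mm → 1.5 × 60 × 16 × 410 / 1000 = 590.4 → r_n = 531.4 kN.
R_n = 1 × 295.2 + 2 × 531.4 = 1358 kN.
Design strength φR_n = 0.75 × 1358 = 1020 kN.

1020 kN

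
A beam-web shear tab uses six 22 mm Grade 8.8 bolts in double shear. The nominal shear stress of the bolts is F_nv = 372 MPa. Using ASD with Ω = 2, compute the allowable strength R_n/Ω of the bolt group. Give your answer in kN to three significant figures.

848 kN

A_b = π × 22² / 4 = 380.1 mm².
R_n = F_nv · A_b · n · n_s = 372 × 380.1 × 6 × 2 / 1000 = 1697 kN.
Allowable strength R_n/Ω = 1697 / 2 = 848 kN.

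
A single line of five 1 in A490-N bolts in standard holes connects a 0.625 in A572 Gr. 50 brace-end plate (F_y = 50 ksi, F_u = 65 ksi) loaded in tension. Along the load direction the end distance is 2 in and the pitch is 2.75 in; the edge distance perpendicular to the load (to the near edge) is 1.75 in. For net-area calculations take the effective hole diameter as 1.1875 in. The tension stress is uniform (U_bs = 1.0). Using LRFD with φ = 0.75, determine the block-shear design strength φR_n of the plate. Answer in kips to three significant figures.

175 kips

Shear plane L_v = 2 + 4·2.75 = 13 in; A_gv = 13 × 0.625 = 8.125 in².
A_nv = (13 − 4.5·1.1875) × 0.625 = 4.785 in².
A_nt = (1.75 − 0.5·1.1875) × 0.625 = 0.7227 in².
0.6 F_u A_nv = 186.6 kips; 0.6 F_y A_gv = 243.8 kips → shear rupture governs the shear term.
R_n = 186.6 + 1.0 × 65 × 0.7227 = 233.6 kips.
Design strength φR_n = 0.75 × 233.6 = 175 kips.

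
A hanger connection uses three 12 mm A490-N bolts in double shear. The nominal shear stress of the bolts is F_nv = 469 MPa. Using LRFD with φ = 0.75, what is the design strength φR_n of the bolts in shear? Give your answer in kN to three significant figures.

239 kN

A_b = π × 12² / 4 = 113.1 mm².
R_n = F_nv · A_b · n · n_s = 469 × 113.1 × 3 × 2 / 1000 = 318.3 kN.
Design strength φR_n = 0.75 × 318.3 = 239 kN.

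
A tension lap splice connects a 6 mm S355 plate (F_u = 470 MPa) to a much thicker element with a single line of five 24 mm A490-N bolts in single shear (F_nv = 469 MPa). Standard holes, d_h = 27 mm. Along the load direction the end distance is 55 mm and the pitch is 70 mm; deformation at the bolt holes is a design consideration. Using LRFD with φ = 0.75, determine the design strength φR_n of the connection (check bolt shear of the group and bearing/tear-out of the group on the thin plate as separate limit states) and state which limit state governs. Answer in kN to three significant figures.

542 kN (bearing governs)

Bolt shear: A_b = π·24²/4 = 452.4 mm²; R_n = 469 × 452.4 × 5 × 1 / 1000 = 1061 kN → 0.75 × 1061 = 796 kN.
Bearing (1.2 l_c t F_u ≤ 2.4 d t F_u): upper limit = 2.4·24·6·470 / 1000 = 162.4 kN.
  Edge l_c = 55 − 27/2 = 41.5 → r_n = 140.4 kN; interior l_c = 70 − 27 = 43 → r_n = 145.5 kN.
  R_n,bearing = 1·140.4 + 4·145.5 = 722.5 kN → 0.75 × 722.5 = 542 kN.
Bearing governs: 542 kN.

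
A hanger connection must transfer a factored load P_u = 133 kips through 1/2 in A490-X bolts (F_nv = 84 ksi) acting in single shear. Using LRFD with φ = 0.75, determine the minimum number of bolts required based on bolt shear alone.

11 bolts

A_b = π·0.5²/4 = 0.1963 in².
Per-bolt design strength φR_n = 0.75 × 84 × 0.1963 × 1 = 12.37 kips.
n ≥ 133 / 12.37 = 10.75 → use 11 bolts.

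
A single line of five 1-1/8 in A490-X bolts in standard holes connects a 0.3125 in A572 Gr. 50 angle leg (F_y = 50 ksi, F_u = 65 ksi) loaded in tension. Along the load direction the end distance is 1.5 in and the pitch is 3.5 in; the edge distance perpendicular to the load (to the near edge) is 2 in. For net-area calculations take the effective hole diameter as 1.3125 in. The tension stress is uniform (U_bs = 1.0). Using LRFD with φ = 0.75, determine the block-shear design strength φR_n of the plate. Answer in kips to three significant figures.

108 kips

Shear plane L_v = 1.5 + 4·3.5 = 15.5 in; A_gv = 15.5 × 0.3125 = 4.844 in².
A_nv = (15.5 − 4.5·1.3125) × 0.3125 = 2.998 in².
A_nt = (2 − 0.5·1.3125) × 0.3125 = 0.4199 in².
0.6 F_u A_nv = 116.9 kips; 0.6 F_y A_gv = 145.3 kips → shear rupture governs the shear term.
R_n = 116.9 + 1.0 × 65 × 0.4199 = 144.2 kips.
Design strength φR_n = 0.75 × 144.2 = 108 kips.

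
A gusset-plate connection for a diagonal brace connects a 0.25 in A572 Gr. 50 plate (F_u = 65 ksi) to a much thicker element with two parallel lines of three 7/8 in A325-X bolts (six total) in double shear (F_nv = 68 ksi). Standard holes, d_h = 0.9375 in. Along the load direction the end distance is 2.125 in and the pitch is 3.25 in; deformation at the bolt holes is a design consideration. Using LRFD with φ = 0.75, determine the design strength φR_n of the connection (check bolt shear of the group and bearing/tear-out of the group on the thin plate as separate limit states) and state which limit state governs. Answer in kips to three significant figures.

151 kips (bearing governs)

Bolt shear: A_b = π·0.875²/4 = 0.6013 in²; R_n = 68 × 0.6013 × 6 × 2 = 490.7 kips → 0.75 × 490.7 = 368 kips.
Bearing (1.2 l_c t F_u ≤ 2.4 d t F_u): upper limit = 2.4·0.875·0.25·65 = 34.12 kips.
  Edge l_c = 2.125 − 0.9375/2 = 1.656 → r_n = 32.3 kips; interior l_c = 3.25 − 0.9375 = 2.312 → r_n = 34.12 kips.
  R_n,bearing = 2·32.3 + 4·34.12 = 201.1 kips → 0.75 × 201.1 = 151 kips.
Bearing governs: 151 kips.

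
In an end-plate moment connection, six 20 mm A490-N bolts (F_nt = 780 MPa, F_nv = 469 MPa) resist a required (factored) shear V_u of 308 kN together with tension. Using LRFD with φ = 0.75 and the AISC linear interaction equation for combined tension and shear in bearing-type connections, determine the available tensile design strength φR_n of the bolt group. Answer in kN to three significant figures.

921 kN

A_b = π·20²/4 = 314.2 mm²; f_rv = 308 × 1000 / (6 × 314.2) = 163.4 MPa.
F'_nt = 1.3 F_nt − (F_nt / φF_nv) f_rv = 1.3·780 − (780/(0.75·469))·163.4 = 651.7 MPa, capped at F_nt → F'_nt = 651.7 MPa.
R_n = F'_nt · A_b · n = 651.7 × 314.2 × 6 / 1000 = 1228 kN.
Design strength φR_n = 0.75 × 1228 = 921 kN.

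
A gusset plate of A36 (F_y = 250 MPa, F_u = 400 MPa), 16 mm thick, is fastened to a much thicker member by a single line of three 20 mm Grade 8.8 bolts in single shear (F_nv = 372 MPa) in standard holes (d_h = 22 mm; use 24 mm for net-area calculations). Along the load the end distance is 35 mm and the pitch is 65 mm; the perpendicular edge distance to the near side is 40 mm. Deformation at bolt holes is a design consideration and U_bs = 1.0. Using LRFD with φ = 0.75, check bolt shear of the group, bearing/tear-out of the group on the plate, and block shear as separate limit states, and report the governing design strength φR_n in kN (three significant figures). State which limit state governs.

Bolt shear: A_b = π·20²/4 = 314.2 mm²; R_n = 372 × 314.2 × 3 × 1 / 1000 = 350.6 kN → 0.75 × 350.6 = 263 kN.
Bearing: edge l_c = 24, r_n = 184.3 kN; interior l_c = 43, r_n = 307.2 kN; R_n = 184.3 + 2·307.2 = 798.7 kN → 599 kN.
Block shear: A_gv = 2640, A_nv = 1680, A_nt = 448 mm²; R_n = min(0.6F_uA_nv, 0.6F_yA_gv) + U_bs·F_u·A_nt = 575.2 kN → 431 kN.
Bolt shear governs: 263 kN.

263 kN (bolt shear governs)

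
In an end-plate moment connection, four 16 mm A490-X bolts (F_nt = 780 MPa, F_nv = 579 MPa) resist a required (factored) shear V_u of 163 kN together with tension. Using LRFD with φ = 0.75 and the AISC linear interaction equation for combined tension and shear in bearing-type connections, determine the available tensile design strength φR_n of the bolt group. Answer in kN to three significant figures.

A_b = π·16²/4 = 201.1 mm²; f_rv = 163 × 1000 / (4 × 201.1) = 202.7 MPa.
F'_nt = 1.3 F_nt − (F_nt / φF_nv) f_rv = 1.3·780 − (780/(0.75·579))·202.7 = 650 MPa, capped at F_nt → F'_nt = 650 MPa.
R_n = F'_nt · A_b · n = 650 × 201.1 × 4 / 1000 = 522.7 kN.
Design strength φR_n = 0.75 × 522.7 = 392 kN.

392 kN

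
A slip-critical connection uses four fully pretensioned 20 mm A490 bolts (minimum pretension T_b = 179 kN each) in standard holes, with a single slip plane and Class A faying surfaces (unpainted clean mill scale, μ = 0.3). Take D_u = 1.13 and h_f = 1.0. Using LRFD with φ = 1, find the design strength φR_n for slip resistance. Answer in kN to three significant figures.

R_n = μ · D_u · h_f · T_b · n_s · n_b = 0.3 × 1.13 × 1.0 × 179 × 1 × 4 = 242.7 kN.
Design strength φR_n = 1 × 242.7 = 243 kN.

243 kN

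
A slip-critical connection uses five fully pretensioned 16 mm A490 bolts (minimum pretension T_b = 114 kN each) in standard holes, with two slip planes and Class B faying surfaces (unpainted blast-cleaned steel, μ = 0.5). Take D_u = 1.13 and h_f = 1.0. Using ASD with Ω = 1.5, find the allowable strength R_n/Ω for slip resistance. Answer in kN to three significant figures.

429 kN

R_n = μ · D_u · h_f · T_b · n_s · n_b = 0.5 × 1.13 × 1.0 × 114 × 2 × 5 = 644.1 kN.
Allowable strength R_n/Ω = 644.1 / 1.5 = 429 kN.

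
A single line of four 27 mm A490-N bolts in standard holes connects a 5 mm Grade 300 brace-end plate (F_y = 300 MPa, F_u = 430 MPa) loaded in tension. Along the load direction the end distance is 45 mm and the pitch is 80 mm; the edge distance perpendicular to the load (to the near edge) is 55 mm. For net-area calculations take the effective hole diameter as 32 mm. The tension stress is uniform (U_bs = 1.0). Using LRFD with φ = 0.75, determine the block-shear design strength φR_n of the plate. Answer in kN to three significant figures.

230 kN

Shear plane L_v = 45 + 3·80 = 285 mm; A_gv = 285 × 5 = 1425 mm².
A_nv = (285 − 3.5·32) × 5 = 865 mm².
A_nt = (55 − 0.5·32) × 5 = 195 mm².
0.6 F_u A_nv = 223.2 kN; 0.6 F_y A_gv = 256.5 kN → shear rupture governs the shear term.
R_n = 223.2 + 1.0 × 430 × 195 / 1000 = 307 kN.
Design strength φR_n = 0.75 × 307 = 230 kN.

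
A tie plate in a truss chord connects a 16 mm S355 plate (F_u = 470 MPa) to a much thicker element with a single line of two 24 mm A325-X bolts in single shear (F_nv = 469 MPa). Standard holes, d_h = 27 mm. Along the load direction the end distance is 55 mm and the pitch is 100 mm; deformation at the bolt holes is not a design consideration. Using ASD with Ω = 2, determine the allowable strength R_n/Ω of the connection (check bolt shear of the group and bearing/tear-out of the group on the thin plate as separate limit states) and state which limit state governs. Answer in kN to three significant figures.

212 kN (bolt shear governs)

Bolt shear: A_b = π·24²/4 = 452.4 mm²; R_n = 469 × 452.4 × 2 × 1 / 1000 = 424.3 kN → 424.3 / 2 = 212 kN.
Bearing (1.5 l_c t F_u ≤ 3.0 d t F_u): upper limit = 3.0·24·16·470 / 1000 = 541.4 kN.
  Edge l_c = 55 − 27/2 = 41.5 → r_n = 468.1 kN; interior l_c = 100 − 27 = 73 → r_n = 541.4 kN.
  R_n,bearing = 1·468.1 + 1·541.4 = 1010 kN → 1010 / 2 = 505 kN.
Bolt shear governs: 212 kN.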